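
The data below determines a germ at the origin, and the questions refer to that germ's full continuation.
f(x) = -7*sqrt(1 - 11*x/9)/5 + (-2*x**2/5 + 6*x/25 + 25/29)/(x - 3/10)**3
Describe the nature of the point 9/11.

The point is an algebraic (square-root) branch point.

The term (-7/5)*sqrt(1 - x/(9/11)) has argument 1 - 9/11/(9/11) = 0 at 9/11: a square-root (algebraic, two-sheeted) branch point; the remaining terms are analytic or single-valued there.


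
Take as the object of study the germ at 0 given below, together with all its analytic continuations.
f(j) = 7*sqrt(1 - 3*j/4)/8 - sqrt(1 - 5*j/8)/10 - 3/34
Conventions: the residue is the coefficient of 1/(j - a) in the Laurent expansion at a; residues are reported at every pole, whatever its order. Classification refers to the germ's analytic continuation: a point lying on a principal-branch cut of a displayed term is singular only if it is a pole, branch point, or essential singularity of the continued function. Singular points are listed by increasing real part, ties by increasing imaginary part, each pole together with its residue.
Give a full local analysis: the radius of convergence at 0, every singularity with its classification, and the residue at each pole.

Radius of convergence at 0: 4/3.
At 4/3: an algebraic (square-root) branch point.
At 8/5: an algebraic (square-root) branch point.

Branch term (-1/10)*sqrt(1 - j/(8/5)): its argument vanishes at j = 8/5, a square-root branch point, modulus 8/5.
Branch term (7/8)*sqrt(1 - j/(4/3)): its argument vanishes at j = 4/3, a square-root branch point, modulus 4/3.
The radius of convergence is the smallest modulus among the singular points: 4/3.
List the singular points by increasing real part (a conjugate pair: the negative imaginary part first).


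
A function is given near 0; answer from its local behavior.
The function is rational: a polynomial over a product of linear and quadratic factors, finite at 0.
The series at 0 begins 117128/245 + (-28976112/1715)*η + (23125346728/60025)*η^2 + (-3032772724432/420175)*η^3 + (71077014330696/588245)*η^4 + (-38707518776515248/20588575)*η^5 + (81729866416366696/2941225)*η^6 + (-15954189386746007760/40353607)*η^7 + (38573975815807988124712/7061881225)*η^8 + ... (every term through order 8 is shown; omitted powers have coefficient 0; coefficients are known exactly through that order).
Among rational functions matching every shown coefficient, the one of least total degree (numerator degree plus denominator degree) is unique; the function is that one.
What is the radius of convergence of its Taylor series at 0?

No rational of total degree below 7 reproduces all 9 coefficients; solving the [2/5] Pade equations on them gives f(η) = (7*η**2/25 - 29*η/22 + 11/10)/((η + 1/11)**3*(η + 7/4)**2), whose expansion matches every shown term.
Denominator factor (η + 1/11)^3: pole of order 3 at -1/11, modulus 1/11.
Denominator factor (η + 7/4)^2: pole of order 2 at -7/4, modulus 7/4.
The radius of convergence is the smallest modulus among the singular points: 1/11.

The radius of convergence is 1/11.


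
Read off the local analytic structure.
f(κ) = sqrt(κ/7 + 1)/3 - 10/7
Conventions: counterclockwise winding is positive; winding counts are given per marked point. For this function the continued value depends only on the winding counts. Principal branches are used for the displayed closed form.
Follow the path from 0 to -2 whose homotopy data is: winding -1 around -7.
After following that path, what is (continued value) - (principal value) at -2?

Continued minus principal equals -(2/21)*sqrt(35).

The rational part is single-valued and drops out of the difference; each branch term changes only by its own monodromy.
(1/3)*sqrt(1 - κ/(-7)): winding -1 is odd, the square root flips sign, contributing -2*(1/3)*sqrt(1 - (-2)/(-7)) = -2*(1/3)*sqrt(5/7) = -(2/21)*sqrt(35).
Summing the contributions at κ = -2 gives -(2/21)*sqrt(35).


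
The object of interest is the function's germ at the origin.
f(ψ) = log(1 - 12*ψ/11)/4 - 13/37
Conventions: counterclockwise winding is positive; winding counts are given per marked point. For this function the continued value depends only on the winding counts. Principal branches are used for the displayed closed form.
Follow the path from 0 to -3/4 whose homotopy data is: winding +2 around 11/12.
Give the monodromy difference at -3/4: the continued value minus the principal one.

Continued minus principal equals pi*i.

The rational part is single-valued and drops out of the difference; each branch term changes only by its own monodromy.
(1/4)*log(1 - ψ/(11/12)): each positive loop around 11/12 adds 2*pi*i to the log, so winding +2 contributes (1/4)*(2)*2*pi*i = pi*i.
Summing the contributions at ψ = -3/4 gives pi*i.


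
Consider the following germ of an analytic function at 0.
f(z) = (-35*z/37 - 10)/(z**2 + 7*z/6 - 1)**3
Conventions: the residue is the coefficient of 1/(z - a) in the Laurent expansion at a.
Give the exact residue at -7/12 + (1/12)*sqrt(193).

The factor z**2 + 7*z/6 - 1 splits as (z - a)(z - a') with a = -7/12 + (1/12)*sqrt(193), a' = -7/12 - (1/12)*sqrt(193). At the order-3 pole a set g(z) = (z - a)^3*f(z) = [-35*z/37 - 10] / (z - a')^3.
Order-3 pole: residue = g''(a)/2; g''(-7/12 + (1/12)*sqrt(193)) = -(32620320/265995109)*sqrt(193), so the residue is -(16310160/265995109)*sqrt(193).

The residue is -(16310160/265995109)*sqrt(193).


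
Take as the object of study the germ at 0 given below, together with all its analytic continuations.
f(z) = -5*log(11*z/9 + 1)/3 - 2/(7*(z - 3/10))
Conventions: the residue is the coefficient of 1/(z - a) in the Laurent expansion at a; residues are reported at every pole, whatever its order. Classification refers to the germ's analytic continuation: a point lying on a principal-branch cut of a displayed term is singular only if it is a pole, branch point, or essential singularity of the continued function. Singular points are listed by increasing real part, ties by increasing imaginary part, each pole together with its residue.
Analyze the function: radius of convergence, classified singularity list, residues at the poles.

Denominator factor (z - 3/10): pole of order 1 at 3/10, modulus 3/10.
Branch term (-5/3)*log(1 - z/(-9/11)): its argument vanishes at z = -9/11, a logarithmic branch point, modulus 9/11.
The radius of convergence is the smallest modulus among the singular points: 3/10.
The branch term is analytic at 3/10 and contributes nothing to the residue; only the rational part matters.
At the order-1 pole 3/10 set g(z) = (z - (3/10))*(rational part) = -2/7.
Simple pole: residue = g(a) at a = 3/10, which is -2/7.
List the singular points by increasing real part (a conjugate pair: the negative imaginary part first).

Radius of convergence at 0: 3/10.
At -9/11: a logarithmic branch point.
At 3/10: a pole of order 1; residue -2/7.


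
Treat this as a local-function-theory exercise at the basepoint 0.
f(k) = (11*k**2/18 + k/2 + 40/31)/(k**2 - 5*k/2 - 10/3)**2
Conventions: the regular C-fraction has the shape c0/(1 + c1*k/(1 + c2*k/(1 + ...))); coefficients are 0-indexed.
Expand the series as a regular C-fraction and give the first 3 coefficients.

The regular C-fraction coefficients are [18/155, 89/80, 54271/64080].

Taylor coefficients (expand at 0): a_0 = 18/155, a_1 = -801/6200, a_2 = 3139/12400.
c0 = a_0 = 18/155. Peel one level at a time: if S = 1 + c*k/S' with S'(0) = 1, then c is the k-coefficient of S and S' = c*k/(S - 1).
S_1 = c0/f = 1 + (89/80)*k + (-54271/57600)*k^2 + ...; c1 = 89/80.
S_2 = c1*k/(S_1 - 1) = 1 + (54271/64080)*k + ...; c2 = 54271/64080.


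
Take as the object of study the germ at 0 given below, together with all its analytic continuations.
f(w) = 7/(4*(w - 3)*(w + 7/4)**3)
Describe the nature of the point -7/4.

The denominator factor w + 7/4 vanishes at -7/4 and appears to the power 3; the numerator there equals 7/4, nonzero, and no other factor vanishes.
Hence a pole whose order is the multiplicity, 3.

The point is a pole of order 3.


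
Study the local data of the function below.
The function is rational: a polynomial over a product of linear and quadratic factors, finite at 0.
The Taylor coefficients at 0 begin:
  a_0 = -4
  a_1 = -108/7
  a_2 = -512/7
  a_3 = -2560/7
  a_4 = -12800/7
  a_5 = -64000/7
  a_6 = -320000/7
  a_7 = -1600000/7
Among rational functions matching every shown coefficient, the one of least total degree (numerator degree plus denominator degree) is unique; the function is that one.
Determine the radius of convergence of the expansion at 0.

The radius of convergence is 1/5.

No rational of total degree below 3 reproduces all 8 coefficients; solving the [2/1] Pade equations on them gives f(k) = (-4*k**2/5 - 32*k/35 + 4/5)/(k - 1/5), whose expansion matches every shown term.
Denominator factor (k - 1/5): pole of order 1 at 1/5, modulus 1/5.
The radius of convergence is the smallest modulus among the singular points: 1/5.


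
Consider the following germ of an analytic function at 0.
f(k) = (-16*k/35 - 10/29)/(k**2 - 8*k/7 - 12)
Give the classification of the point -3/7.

The point is a regular point.

Denominator factors: k**2 - 8*k/7 - 12 = -555/49 at k = -3/7 — none vanishes.
So the germ continues analytically to -3/7.


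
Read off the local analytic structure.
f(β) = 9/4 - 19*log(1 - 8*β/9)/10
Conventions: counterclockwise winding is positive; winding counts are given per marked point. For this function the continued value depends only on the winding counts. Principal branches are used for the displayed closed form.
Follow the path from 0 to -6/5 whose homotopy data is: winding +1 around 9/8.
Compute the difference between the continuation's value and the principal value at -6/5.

Continued minus principal equals -(19/5)*pi*i.

The rational part is single-valued and drops out of the difference; each branch term changes only by its own monodromy.
(-19/10)*log(1 - β/(9/8)): each positive loop around 9/8 adds 2*pi*i to the log, so winding +1 contributes (-19/10)*(1)*2*pi*i = -(19/5)*pi*i.
Summing the contributions at β = -6/5 gives -(19/5)*pi*i.


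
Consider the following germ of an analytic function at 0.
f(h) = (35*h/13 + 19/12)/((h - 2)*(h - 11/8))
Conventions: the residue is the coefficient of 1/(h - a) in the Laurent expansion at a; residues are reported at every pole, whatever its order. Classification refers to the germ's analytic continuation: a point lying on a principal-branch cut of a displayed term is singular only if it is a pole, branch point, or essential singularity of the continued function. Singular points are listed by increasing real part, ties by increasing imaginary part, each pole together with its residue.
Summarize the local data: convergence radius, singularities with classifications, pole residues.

Denominator factor (h - 2): pole of order 1 at 2, modulus 2.
Denominator factor (h - 11/8): pole of order 1 at 11/8, modulus 11/8.
The radius of convergence is the smallest modulus among the singular points: 11/8.
At the order-1 pole 11/8 set g(h) = (h - (11/8))*f(h) = (35*h/13 + 19/12)/(h - 2).
Simple pole: residue = g(a) at a = 11/8, which is -1649/195.
At the order-1 pole 2 set g(h) = (h - (2))*f(h) = (35*h/13 + 19/12)/(h - 11/8).
Simple pole: residue = g(a) at a = 2, which is 2174/195.
List the singular points by increasing real part (a conjugate pair: the negative imaginary part first).

Radius of convergence at 0: 11/8.
At 11/8: a pole of order 1; residue -1649/195.
At 2: a pole of order 1; residue 2174/195.


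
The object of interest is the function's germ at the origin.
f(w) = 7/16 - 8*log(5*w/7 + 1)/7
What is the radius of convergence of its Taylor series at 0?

Branch term (-8/7)*log(1 - w/(-7/5)): its argument vanishes at w = -7/5, a logarithmic branch point, modulus 7/5.
The radius of convergence is the smallest modulus among the singular points: 7/5.

The radius of convergence is 7/5.


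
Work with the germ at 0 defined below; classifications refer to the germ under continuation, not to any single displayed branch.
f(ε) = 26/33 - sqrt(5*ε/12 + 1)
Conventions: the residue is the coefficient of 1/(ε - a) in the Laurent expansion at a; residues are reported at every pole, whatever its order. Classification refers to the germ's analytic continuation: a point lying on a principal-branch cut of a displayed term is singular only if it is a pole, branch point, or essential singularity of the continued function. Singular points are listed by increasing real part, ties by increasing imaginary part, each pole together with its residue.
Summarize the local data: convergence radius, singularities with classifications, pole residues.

Branch term (-1)*sqrt(1 - ε/(-12/5)): its argument vanishes at ε = -12/5, a square-root branch point, modulus 12/5.
The radius of convergence is the smallest modulus among the singular points: 12/5.

Radius of convergence at 0: 12/5.
At -12/5: an algebraic (square-root) branch point.


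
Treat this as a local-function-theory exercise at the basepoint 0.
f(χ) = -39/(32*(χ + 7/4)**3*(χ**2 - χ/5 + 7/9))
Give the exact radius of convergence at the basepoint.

The radius of convergence is (1/3)*sqrt(7).

Denominator factor (χ + 7/4)^3: pole of order 3 at -7/4, modulus 7/4.
Denominator factor (χ**2 - χ/5 + 7/9): discriminant -691/225, complex-conjugate roots (1/10) + ((1/30)*sqrt(691))*i and (1/10) - ((1/30)*sqrt(691))*i; poles of order 1, moduli (1/3)*sqrt(7) and (1/3)*sqrt(7).
The radius of convergence is the smallest modulus among the singular points: (1/3)*sqrt(7).


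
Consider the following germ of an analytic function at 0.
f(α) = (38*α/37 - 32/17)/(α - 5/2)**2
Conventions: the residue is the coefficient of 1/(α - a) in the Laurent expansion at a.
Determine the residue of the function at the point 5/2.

The residue is 38/37.

At the order-2 pole 5/2 set g(α) = (α - (5/2))^2*f(α) = 38*α/37 - 32/17.
Order-2 pole: residue = g'(a); g'(5/2) = 38/37, so the residue is 38/37.


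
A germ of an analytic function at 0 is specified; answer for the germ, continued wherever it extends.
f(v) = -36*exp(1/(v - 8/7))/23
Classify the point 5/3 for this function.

The point is a regular point.

There is no denominator, hence no pole anywhere.
The essential point of exp(1/(v - (8/7))) is 8/7, not 5/3.
So the germ continues analytically to 5/3.


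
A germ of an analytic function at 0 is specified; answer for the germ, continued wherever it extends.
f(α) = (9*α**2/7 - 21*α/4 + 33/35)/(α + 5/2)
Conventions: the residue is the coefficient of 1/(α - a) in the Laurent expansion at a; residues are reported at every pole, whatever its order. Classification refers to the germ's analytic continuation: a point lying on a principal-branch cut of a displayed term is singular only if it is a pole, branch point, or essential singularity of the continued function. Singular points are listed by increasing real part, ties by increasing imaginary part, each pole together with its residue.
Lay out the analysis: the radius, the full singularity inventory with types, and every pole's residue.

Denominator factor (α + 5/2): pole of order 1 at -5/2, modulus 5/2.
The radius of convergence is the smallest modulus among the singular points: 5/2.
At the order-1 pole -5/2 set g(α) = (α - (-5/2))*f(α) = 9*α**2/7 - 21*α/4 + 33/35.
Simple pole: residue = g(a) at a = -5/2, which is 6189/280.

Radius of convergence at 0: 5/2.
At -5/2: a pole of order 1; residue 6189/280.


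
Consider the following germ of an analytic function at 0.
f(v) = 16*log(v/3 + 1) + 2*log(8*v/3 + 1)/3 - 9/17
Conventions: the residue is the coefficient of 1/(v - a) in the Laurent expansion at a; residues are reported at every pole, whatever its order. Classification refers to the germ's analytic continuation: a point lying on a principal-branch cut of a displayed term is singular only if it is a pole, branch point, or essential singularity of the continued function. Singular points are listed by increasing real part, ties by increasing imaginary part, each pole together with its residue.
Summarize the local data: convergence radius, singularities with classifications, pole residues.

Radius of convergence at 0: 3/8.
At -3: a logarithmic branch point.
At -3/8: a logarithmic branch point.

Branch term (16)*log(1 - v/(-3)): its argument vanishes at v = -3, a logarithmic branch point, modulus 3.
Branch term (2/3)*log(1 - v/(-3/8)): its argument vanishes at v = -3/8, a logarithmic branch point, modulus 3/8.
The radius of convergence is the smallest modulus among the singular points: 3/8.
List the singular points by increasing real part (a conjugate pair: the negative imaginary part first).


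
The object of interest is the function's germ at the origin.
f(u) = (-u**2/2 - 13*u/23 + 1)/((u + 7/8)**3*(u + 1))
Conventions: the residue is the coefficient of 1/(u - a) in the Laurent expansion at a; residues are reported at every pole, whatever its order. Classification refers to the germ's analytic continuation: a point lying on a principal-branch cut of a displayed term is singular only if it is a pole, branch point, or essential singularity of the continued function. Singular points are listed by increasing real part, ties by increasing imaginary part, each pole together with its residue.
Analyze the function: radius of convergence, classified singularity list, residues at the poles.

Radius of convergence at 0: 7/8.
At -1: a pole of order 1; residue -12544/23.
At -7/8: a pole of order 3; residue 12544/23.

Denominator factor (u + 1): pole of order 1 at -1, modulus 1.
Denominator factor (u + 7/8)^3: pole of order 3 at -7/8, modulus 7/8.
The radius of convergence is the smallest modulus among the singular points: 7/8.
At the order-1 pole -1 set g(u) = (u - (-1))*f(u) = (-u**2/2 - 13*u/23 + 1)/(u + 7/8)**3.
Simple pole: residue = g(a) at a = -1, which is -12544/23.
At the order-3 pole -7/8 set g(u) = (u - (-7/8))^3*f(u) = (-u**2/2 - 13*u/23 + 1)/(u + 1).
Order-3 pole: residue = g''(a)/2; g''(-7/8) = 25088/23, so the residue is 12544/23.
List the singular points by increasing real part (a conjugate pair: the negative imaginary part first).


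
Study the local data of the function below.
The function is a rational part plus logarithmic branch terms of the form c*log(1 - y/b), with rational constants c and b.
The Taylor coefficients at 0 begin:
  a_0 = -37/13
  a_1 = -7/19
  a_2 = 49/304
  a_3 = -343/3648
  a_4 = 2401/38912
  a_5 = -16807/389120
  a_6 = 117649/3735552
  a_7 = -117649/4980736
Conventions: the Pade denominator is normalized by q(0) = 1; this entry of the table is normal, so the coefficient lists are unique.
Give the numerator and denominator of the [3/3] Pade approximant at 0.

Taylor coefficients needed (read off): a_0 = -37/13, a_1 = -7/19, a_2 = 49/304, a_3 = -343/3648, a_4 = 2401/38912, a_5 = -16807/389120, a_6 = 117649/3735552.
Write the denominator as Q(y) = 1 + q1*y + q2*y^2 + q3*y^3. Requiring Q*f - P = O(y^7) with deg P <= 3 kills the coefficients of y^4..y^6 in Q*f:
  y^4: a_4 + q1*a_3 + q2*a_2 + q3*a_1 = 0, i.e. 2401/38912 + (-343/3648)*q1 + (49/304)*q2 + (-7/19)*q3 = 0.
  y^5: a_5 + q1*a_4 + q2*a_3 + q3*a_2 = 0, i.e. -16807/389120 + (2401/38912)*q1 + (-343/3648)*q2 + (49/304)*q3 = 0.
  y^6: a_6 + q1*a_5 + q2*a_4 + q3*a_3 = 0, i.e. 117649/3735552 + (-16807/389120)*q1 + (2401/38912)*q2 + (-343/3648)*q3 = 0.
Solving this linear system: q1 = 21/16, q2 = 147/320, q3 = 343/10240.
The numerator is Q*f truncated at degree 3: P0 = a_0 = -37/13; P1 = a_1 + q1*a_0 = -16219/3952; P2 = a_2 + q1*a_1 + q2*a_0 = -128821/79040; P3 = a_3 + q1*a_2 + q2*a_1 + q3*a_0 = -1115779/7587840.

The Pade approximant has numerator coefficients [-37/13, -16219/3952, -128821/79040, -1115779/7587840]; denominator coefficients [1, 21/16, 147/320, 343/10240].


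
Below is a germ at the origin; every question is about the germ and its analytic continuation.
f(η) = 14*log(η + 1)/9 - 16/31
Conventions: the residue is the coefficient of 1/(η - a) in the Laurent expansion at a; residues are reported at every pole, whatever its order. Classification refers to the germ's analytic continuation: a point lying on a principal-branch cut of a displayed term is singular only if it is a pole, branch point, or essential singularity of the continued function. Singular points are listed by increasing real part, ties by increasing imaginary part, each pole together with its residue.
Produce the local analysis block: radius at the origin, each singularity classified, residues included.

Branch term (14/9)*log(1 - η/(-1)): its argument vanishes at η = -1, a logarithmic branch point, modulus 1.
The radius of convergence is the smallest modulus among the singular points: 1.

Radius of convergence at 0: 1.
At -1: a logarithmic branch point.


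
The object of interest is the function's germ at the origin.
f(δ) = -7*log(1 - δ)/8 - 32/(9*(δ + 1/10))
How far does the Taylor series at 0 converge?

The radius of convergence is 1/10.

Denominator factor (δ + 1/10): pole of order 1 at -1/10, modulus 1/10.
Branch term (-7/8)*log(1 - δ/(1)): its argument vanishes at δ = 1, a logarithmic branch point, modulus 1.
The radius of convergence is the smallest modulus among the singular points: 1/10.


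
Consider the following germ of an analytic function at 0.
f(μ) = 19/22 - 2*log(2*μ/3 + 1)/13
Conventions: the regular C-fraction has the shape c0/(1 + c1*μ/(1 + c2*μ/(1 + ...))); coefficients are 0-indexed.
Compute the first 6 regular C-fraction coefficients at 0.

Taylor coefficients (expand at 0): a_0 = 19/22, a_1 = -4/39, a_2 = 4/117, a_3 = -16/1053, a_4 = 8/1053, a_5 = -64/15795.
c0 = a_0 = 19/22. Peel one level at a time: if S = 1 + c*μ/S' with S'(0) = 1, then c is the μ-coefficient of S and S' = c*μ/(S - 1).
S_1 = c0/f = 1 + (88/741)*μ + (-4664/183027)*μ^2 + ...; c1 = 88/741.
S_2 = c1*μ/(S_1 - 1) = 1 + (53/247)*μ + (-1/27)*μ^2 + ...; c2 = 53/247.
S_3 = c2*μ/(S_2 - 1) = 1 + (247/1431)*μ + (-56810/2047761)*μ^2 + ...; c3 = 247/1431.
S_4 = c3*μ/(S_3 - 1) = 1 + (230/1431)*μ + (-4/135)*μ^2 + ...; c4 = 230/1431.
S_5 = c4*μ/(S_4 - 1) = 1 + (106/575)*μ + ...; c5 = 106/575.

The regular C-fraction coefficients are [19/22, 88/741, 53/247, 247/1431, 230/1431, 106/575].


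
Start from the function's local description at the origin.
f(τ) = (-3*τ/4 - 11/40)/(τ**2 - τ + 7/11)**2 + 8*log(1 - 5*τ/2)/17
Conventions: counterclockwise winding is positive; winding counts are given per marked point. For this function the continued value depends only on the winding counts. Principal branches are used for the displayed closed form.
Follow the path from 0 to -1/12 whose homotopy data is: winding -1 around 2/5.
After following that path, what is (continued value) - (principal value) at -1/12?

Continued minus principal equals -(16/17)*pi*i.

The rational part is single-valued and drops out of the difference; each branch term changes only by its own monodromy.
(8/17)*log(1 - τ/(2/5)): each positive loop around 2/5 adds 2*pi*i to the log, so winding -1 contributes (8/17)*(-1)*2*pi*i = -(16/17)*pi*i.
Summing the contributions at τ = -1/12 gives -(16/17)*pi*i.


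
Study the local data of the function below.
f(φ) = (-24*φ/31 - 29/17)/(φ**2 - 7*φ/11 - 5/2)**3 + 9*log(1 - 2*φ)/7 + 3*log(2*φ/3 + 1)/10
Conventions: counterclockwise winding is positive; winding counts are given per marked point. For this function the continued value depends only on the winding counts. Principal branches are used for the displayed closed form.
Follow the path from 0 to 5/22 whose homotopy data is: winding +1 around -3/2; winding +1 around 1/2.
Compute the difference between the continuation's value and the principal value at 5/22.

Continued minus principal equals (111/35)*pi*i.

The rational part is single-valued and drops out of the difference; each branch term changes only by its own monodromy.
(3/10)*log(1 - φ/(-3/2)): each positive loop around -3/2 adds 2*pi*i to the log, so winding +1 contributes (3/10)*(1)*2*pi*i = (3/5)*pi*i.
(9/7)*log(1 - φ/(1/2)): each positive loop around 1/2 adds 2*pi*i to the log, so winding +1 contributes (9/7)*(1)*2*pi*i = (18/7)*pi*i.
Summing the contributions at φ = 5/22 gives (111/35)*pi*i.


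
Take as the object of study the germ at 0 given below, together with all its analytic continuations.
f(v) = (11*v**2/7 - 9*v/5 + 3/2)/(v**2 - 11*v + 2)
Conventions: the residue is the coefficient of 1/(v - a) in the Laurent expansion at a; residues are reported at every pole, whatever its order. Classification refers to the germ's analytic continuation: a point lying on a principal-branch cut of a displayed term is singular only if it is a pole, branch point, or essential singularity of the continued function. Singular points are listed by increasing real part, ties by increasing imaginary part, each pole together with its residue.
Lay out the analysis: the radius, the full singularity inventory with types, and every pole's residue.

Denominator factor (v**2 - 11*v + 2): discriminant 113, real irrational roots 11/2 + (1/2)*sqrt(113) and 11/2 - (1/2)*sqrt(113); poles of order 1, moduli 11/2 + (1/2)*sqrt(113) and 11/2 - (1/2)*sqrt(113).
The radius of convergence is the smallest modulus among the singular points: 11/2 - (1/2)*sqrt(113).
The factor v**2 - 11*v + 2 splits as (v - a)(v - a') with a = 11/2 - (1/2)*sqrt(113), a' = 11/2 + (1/2)*sqrt(113). At the order-1 pole a set g(v) = (v - a)*f(v) = [11*v**2/7 - 9*v/5 + 3/2] / (v - a').
Simple pole: residue = g(a) at a = 11/2 - (1/2)*sqrt(113), which is 271/35 - (5847/7910)*sqrt(113).
The factor v**2 - 11*v + 2 splits as (v - a)(v - a') with a = 11/2 + (1/2)*sqrt(113), a' = 11/2 - (1/2)*sqrt(113). At the order-1 pole a set g(v) = (v - a)*f(v) = [11*v**2/7 - 9*v/5 + 3/2] / (v - a').
Simple pole: residue = g(a) at a = 11/2 + (1/2)*sqrt(113), which is 271/35 + (5847/7910)*sqrt(113).
List the singular points by increasing real part (a conjugate pair: the negative imaginary part first).

Radius of convergence at 0: 11/2 - (1/2)*sqrt(113).
At 11/2 - (1/2)*sqrt(113): a pole of order 1; residue 271/35 - (5847/7910)*sqrt(113).
At 11/2 + (1/2)*sqrt(113): a pole of order 1; residue 271/35 + (5847/7910)*sqrt(113).


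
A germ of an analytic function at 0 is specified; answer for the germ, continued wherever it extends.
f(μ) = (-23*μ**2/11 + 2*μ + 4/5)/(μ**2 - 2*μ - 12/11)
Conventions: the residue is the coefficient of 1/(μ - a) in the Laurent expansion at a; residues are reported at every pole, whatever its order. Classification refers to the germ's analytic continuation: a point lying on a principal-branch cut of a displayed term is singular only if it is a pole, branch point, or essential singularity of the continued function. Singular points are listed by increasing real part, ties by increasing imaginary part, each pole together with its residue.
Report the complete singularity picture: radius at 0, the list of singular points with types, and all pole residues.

Radius of convergence at 0: -1 + (1/11)*sqrt(253).
At 1 - (1/11)*sqrt(253): a pole of order 1; residue -12/11 + (1108/13915)*sqrt(253).
At 1 + (1/11)*sqrt(253): a pole of order 1; residue -12/11 - (1108/13915)*sqrt(253).


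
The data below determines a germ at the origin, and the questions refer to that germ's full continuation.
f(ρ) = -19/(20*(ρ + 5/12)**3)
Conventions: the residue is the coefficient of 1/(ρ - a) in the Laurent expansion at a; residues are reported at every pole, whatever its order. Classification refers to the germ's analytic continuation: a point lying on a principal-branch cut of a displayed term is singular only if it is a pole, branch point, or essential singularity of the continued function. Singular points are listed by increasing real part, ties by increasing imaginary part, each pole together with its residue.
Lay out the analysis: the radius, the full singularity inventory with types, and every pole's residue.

Radius of convergence at 0: 5/12.
At -5/12: a pole of order 3; residue 0.

Denominator factor (ρ + 5/12)^3: pole of order 3 at -5/12, modulus 5/12.
The radius of convergence is the smallest modulus among the singular points: 5/12.
At the order-3 pole -5/12 set g(ρ) = (ρ - (-5/12))^3*f(ρ) = -19/20.
Order-3 pole: residue = g''(a)/2; g''(-5/12) = 0, so the residue is 0.


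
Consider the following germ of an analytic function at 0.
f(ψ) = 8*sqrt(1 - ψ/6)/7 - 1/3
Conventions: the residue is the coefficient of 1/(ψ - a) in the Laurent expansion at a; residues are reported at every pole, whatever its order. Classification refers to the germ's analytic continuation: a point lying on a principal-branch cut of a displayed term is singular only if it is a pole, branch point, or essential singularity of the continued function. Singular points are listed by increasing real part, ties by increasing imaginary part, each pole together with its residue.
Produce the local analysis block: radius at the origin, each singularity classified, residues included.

Radius of convergence at 0: 6.
At 6: an algebraic (square-root) branch point.

Branch term (8/7)*sqrt(1 - ψ/(6)): its argument vanishes at ψ = 6, a square-root branch point, modulus 6.
The radius of convergence is the smallest modulus among the singular points: 6.


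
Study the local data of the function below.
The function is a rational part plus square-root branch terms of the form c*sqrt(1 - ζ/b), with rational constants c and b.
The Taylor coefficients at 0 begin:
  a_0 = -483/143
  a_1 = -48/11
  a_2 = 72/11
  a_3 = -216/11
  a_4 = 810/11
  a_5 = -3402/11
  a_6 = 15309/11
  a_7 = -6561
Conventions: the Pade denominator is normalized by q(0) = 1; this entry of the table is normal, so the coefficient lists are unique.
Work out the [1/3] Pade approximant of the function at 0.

The Pade approximant has numerator coefficients [-483/143, -822830097/59573228]; denominator coefficients [1, 1165371/416596, -174564/104149, 184626/104149].

Taylor coefficients needed (read off): a_0 = -483/143, a_1 = -48/11, a_2 = 72/11, a_3 = -216/11, a_4 = 810/11.
Write the denominator as Q(ζ) = 1 + q1*ζ + q2*ζ^2 + q3*ζ^3. Requiring Q*f - P = O(ζ^5) with deg P <= 1 kills the coefficients of ζ^2..ζ^4 in Q*f:
  ζ^2: a_2 + q1*a_1 + q2*a_0 = 0, i.e. 72/11 + (-48/11)*q1 + (-483/143)*q2 = 0.
  ζ^3: a_3 + q1*a_2 + q2*a_1 + q3*a_0 = 0, i.e. -216/11 + (72/11)*q1 + (-48/11)*q2 + (-483/143)*q3 = 0.
  ζ^4: a_4 + q1*a_3 + q2*a_2 + q3*a_1 = 0, i.e. 810/11 + (-216/11)*q1 + (72/11)*q2 + (-48/11)*q3 = 0.
Solving this linear system: q1 = 1165371/416596, q2 = -174564/104149, q3 = 184626/104149.
The numerator is Q*f truncated at degree 1: P0 = a_0 = -483/143; P1 = a_1 + q1*a_0 = -822830097/59573228.


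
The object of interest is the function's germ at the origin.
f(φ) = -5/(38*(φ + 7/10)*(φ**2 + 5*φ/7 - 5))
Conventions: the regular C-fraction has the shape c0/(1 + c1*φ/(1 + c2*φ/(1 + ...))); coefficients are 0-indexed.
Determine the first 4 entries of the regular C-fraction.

The regular C-fraction coefficients are [5/133, 9/7, 11/35, -3539/3465].

Taylor coefficients (expand at 0): a_0 = 5/133, a_1 = -45/931, a_2 = 72/931, a_3 = -4937/45619.
c0 = a_0 = 5/133. Peel one level at a time: if S = 1 + c*φ/S' with S'(0) = 1, then c is the φ-coefficient of S and S' = c*φ/(S - 1).
S_1 = c0/f = 1 + (9/7)*φ + (-99/245)*φ^2 + ...; c1 = 9/7.
S_2 = c1*φ/(S_1 - 1) = 1 + (11/35)*φ + (3539/11025)*φ^2 + ...; c2 = 11/35.
S_3 = c2*φ/(S_2 - 1) = 1 + (-3539/3465)*φ + ...; c3 = -3539/3465.


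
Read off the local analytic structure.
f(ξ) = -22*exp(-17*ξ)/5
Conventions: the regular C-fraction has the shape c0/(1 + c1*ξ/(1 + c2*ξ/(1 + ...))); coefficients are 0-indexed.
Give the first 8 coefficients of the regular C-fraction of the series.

Taylor coefficients (expand at 0): a_0 = -22/5, a_1 = 374/5, a_2 = -3179/5, a_3 = 54043/15, a_4 = -918731/60, a_5 = 15618427/300, a_6 = -265513259/1800, a_7 = 4513725403/12600.
c0 = a_0 = -22/5. Peel one level at a time: if S = 1 + c*ξ/S' with S'(0) = 1, then c is the ξ-coefficient of S and S' = c*ξ/(S - 1).
S_1 = c0/f = 1 + (17)*ξ + (289/2)*ξ^2 + ...; c1 = 17.
S_2 = c1*ξ/(S_1 - 1) = 1 + (-17/2)*ξ + (289/12)*ξ^2 + ...; c2 = -17/2.
S_3 = c2*ξ/(S_2 - 1) = 1 + (17/6)*ξ + (289/36)*ξ^2 + ...; c3 = 17/6.
S_4 = c3*ξ/(S_3 - 1) = 1 + (-17/6)*ξ + (289/60)*ξ^2 + ...; c4 = -17/6.
S_5 = c4*ξ/(S_4 - 1) = 1 + (17/10)*ξ + (289/100)*ξ^2 + ...; c5 = 17/10.
S_6 = c5*ξ/(S_5 - 1) = 1 + (-17/10)*ξ + (289/140)*ξ^2 + ...; c6 = -17/10.
S_7 = c6*ξ/(S_6 - 1) = 1 + (17/14)*ξ + ...; c7 = 17/14.

The regular C-fraction coefficients are [-22/5, 17, -17/2, 17/6, -17/6, 17/10, -17/10, 17/14].


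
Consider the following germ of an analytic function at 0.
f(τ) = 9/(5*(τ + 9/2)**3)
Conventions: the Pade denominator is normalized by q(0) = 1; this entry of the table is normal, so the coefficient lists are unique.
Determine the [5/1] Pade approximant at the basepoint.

The Pade approximant has numerator coefficients [8/405, -16/2187, 64/32805, -128/295245, 128/1594323, -256/23914845]; denominator coefficients [1, 8/27].

Taylor coefficients needed (expand at 0): a_0 = 8/405, a_1 = -16/1215, a_2 = 64/10935, a_3 = -128/59049, a_4 = 128/177147, a_5 = -1792/7971615, a_6 = 14336/215233605.
Write the denominator as Q(τ) = 1 + q1*τ. Requiring Q*f - P = O(τ^7) with deg P <= 5 kills the coefficients of τ^6..τ^6 in Q*f:
  τ^6: a_6 + q1*a_5 = 0, i.e. 14336/215233605 + (-1792/7971615)*q1 = 0.
Solving this linear system: q1 = 8/27.
The numerator is Q*f truncated at degree 5: P0 = a_0 = 8/405; P1 = a_1 + q1*a_0 = -16/2187; P2 = a_2 + q1*a_1 = 64/32805; P3 = a_3 + q1*a_2 = -128/295245; P4 = a_4 + q1*a_3 = 128/1594323; P5 = a_5 + q1*a_4 = -256/23914845.


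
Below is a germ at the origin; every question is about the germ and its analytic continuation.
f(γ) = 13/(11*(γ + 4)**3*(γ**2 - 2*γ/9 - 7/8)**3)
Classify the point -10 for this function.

Denominator factors: γ + 4 = -6 at γ = -10; γ**2 - 2*γ/9 - 7/8 = 7297/72 at γ = -10 — none vanishes.
So the germ continues analytically to -10.

The point is a regular point.


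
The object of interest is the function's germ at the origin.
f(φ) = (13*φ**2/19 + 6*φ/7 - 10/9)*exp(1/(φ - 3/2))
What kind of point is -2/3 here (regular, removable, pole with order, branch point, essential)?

The point is a regular point.

There is no denominator, hence no pole anywhere.
The essential point of exp(1/(φ - (3/2))) is 3/2, not -2/3.
So the germ continues analytically to -2/3.


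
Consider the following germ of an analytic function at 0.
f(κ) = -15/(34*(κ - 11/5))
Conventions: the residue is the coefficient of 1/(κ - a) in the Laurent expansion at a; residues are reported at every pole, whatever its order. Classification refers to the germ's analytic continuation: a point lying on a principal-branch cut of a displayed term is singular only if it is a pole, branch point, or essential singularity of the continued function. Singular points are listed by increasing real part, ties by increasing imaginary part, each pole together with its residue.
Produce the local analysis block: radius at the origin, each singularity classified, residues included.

Denominator factor (κ - 11/5): pole of order 1 at 11/5, modulus 11/5.
The radius of convergence is the smallest modulus among the singular points: 11/5.
At the order-1 pole 11/5 set g(κ) = (κ - (11/5))*f(κ) = -15/34.
Simple pole: residue = g(a) at a = 11/5, which is -15/34.

Radius of convergence at 0: 11/5.
At 11/5: a pole of order 1; residue -15/34.


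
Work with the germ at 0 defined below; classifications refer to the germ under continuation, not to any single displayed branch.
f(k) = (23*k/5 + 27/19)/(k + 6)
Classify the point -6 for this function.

The point is a pole of order 1.

The denominator factor k + 6 vanishes at -6 and appears to the power 1; the numerator there equals -2487/95, nonzero, and no other factor vanishes.
Hence a pole whose order is the multiplicity, 1.


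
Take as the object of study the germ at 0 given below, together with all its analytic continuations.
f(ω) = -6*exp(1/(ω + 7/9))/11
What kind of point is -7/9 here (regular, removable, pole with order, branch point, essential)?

The exponent 1/(ω - (-7/9)) has a pole at -7/9, so exp(1/(ω - (-7/9))) takes every nonzero value near it: an essential singularity (not a pole of any order).

The point is an essential singularity.


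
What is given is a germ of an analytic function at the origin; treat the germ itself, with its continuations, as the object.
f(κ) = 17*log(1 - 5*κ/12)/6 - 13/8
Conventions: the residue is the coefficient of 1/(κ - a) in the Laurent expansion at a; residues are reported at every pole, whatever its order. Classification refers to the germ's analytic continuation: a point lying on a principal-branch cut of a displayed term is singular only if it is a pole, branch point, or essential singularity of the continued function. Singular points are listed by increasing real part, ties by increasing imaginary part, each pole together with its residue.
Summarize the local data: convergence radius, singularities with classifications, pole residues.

Radius of convergence at 0: 12/5.
At 12/5: a logarithmic branch point.

Branch term (17/6)*log(1 - κ/(12/5)): its argument vanishes at κ = 12/5, a logarithmic branch point, modulus 12/5.
The radius of convergence is the smallest modulus among the singular points: 12/5.


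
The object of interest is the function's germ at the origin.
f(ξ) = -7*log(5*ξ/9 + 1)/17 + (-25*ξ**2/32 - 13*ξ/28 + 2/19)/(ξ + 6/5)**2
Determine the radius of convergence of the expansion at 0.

Denominator factor (ξ + 6/5)^2: pole of order 2 at -6/5, modulus 6/5.
Branch term (-7/17)*log(1 - ξ/(-9/5)): its argument vanishes at ξ = -9/5, a logarithmic branch point, modulus 9/5.
The radius of convergence is the smallest modulus among the singular points: 6/5.

The radius of convergence is 6/5.


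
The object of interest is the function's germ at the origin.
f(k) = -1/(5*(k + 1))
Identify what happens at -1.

The point is a pole of order 1.

The denominator factor k + 1 vanishes at -1 and appears to the power 1; the numerator there equals -1/5, nonzero, and no other factor vanishes.
Hence a pole whose order is the multiplicity, 1.


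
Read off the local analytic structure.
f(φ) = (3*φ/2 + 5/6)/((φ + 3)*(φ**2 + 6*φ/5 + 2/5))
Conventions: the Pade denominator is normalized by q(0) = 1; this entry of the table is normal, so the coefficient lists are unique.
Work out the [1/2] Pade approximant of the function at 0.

The Pade approximant has numerator coefficients [25/36, 935/1998]; denominator coefficients [1, 245/111, 1181/666].

Taylor coefficients needed (expand at 0): a_0 = 25/36, a_1 = -115/108, a_2 = 725/648, a_3 = -565/972.
Write the denominator as Q(φ) = 1 + q1*φ + q2*φ^2. Requiring Q*f - P = O(φ^4) with deg P <= 1 kills the coefficients of φ^2..φ^3 in Q*f:
  φ^2: a_2 + q1*a_1 + q2*a_0 = 0, i.e. 725/648 + (-115/108)*q1 + (25/36)*q2 = 0.
  φ^3: a_3 + q1*a_2 + q2*a_1 = 0, i.e. -565/972 + (725/648)*q1 + (-115/108)*q2 = 0.
Solving this linear system: q1 = 245/111, q2 = 1181/666.
The numerator is Q*f truncated at degree 1: P0 = a_0 = 25/36; P1 = a_1 + q1*a_0 = 935/1998.


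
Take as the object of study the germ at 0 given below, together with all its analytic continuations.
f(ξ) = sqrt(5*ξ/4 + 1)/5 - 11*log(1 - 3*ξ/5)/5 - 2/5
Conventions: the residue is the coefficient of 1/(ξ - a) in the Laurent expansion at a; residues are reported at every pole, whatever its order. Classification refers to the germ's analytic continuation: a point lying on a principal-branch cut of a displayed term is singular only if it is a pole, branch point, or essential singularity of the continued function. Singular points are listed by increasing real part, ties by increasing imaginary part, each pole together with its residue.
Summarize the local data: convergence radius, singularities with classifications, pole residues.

Radius of convergence at 0: 4/5.
At -4/5: an algebraic (square-root) branch point.
At 5/3: a logarithmic branch point.

Branch term (-11/5)*log(1 - ξ/(5/3)): its argument vanishes at ξ = 5/3, a logarithmic branch point, modulus 5/3.
Branch term (1/5)*sqrt(1 - ξ/(-4/5)): its argument vanishes at ξ = -4/5, a square-root branch point, modulus 4/5.
The radius of convergence is the smallest modulus among the singular points: 4/5.
List the singular points by increasing real part (a conjugate pair: the negative imaginary part first).
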